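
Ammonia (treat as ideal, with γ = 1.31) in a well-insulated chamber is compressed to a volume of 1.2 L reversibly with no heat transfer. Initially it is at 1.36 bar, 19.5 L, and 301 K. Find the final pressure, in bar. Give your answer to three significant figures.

P₂ ≈ 52.5 bar

Adiabatic: P₁V₁^γ = P₂V₂^γ ⇒ P₂ = P₁ (V₁/V₂)^γ.
P₂ = 1.36 × (19.5/1.2)^(1.31) = 52.45 bar.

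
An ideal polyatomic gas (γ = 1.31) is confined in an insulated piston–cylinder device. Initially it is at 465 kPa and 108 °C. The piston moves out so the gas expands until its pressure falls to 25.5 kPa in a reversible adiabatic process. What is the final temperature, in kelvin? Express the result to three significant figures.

T₂ ≈ 192 K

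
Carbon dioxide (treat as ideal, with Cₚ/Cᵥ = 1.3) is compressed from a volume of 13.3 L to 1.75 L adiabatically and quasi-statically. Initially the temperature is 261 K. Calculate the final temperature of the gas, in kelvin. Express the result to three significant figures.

T₂ ≈ 480 K

Adiabatic: T₁V₁^(γ−1) = T₂V₂^(γ−1) ⇒ T₂ = T₁ (V₁/V₂)^(γ−1).
T₂ = 261 × (13.3/1.75)^(0.3) = 479.6 K.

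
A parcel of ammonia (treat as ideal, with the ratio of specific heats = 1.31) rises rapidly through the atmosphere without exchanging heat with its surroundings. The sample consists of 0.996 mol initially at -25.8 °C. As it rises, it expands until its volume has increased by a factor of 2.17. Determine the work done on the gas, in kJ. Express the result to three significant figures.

For a reversible adiabat TV^(γ−1) is constant, so T₂ = T₁ (V₁/V₂)^(γ−1).
T₁ = -25.8 °C = 247.3 K.
T₂ = 247.3 × (1/2.17)^(0.31) = 194.5 K.
Q = 0, so ΔU = W_on_gas = nCᵥΔT with Cᵥ = R/(γ−1) = 26.82 J/(mol·K).
ΔU = 0.996 × 26.82 × (194.5 − 247.3) = -1411 J.

W ≈ -1.41 kJ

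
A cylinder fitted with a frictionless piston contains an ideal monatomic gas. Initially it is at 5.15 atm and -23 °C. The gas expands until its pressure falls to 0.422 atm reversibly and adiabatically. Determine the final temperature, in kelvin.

Along an adiabat T P^((1−γ)/γ) is constant, so T₂ = T₁ (P₂/P₁)^((γ−1)/γ).
For a monatomic ideal gas γ = 5/3, so (γ−1)/γ = 2/5.
T₁ = -23 °C = 250.1 K.
T₂ = 250.1 × (0.422/5.15)^(2/5) = 91.96 K.

T₂ ≈ 92.0 K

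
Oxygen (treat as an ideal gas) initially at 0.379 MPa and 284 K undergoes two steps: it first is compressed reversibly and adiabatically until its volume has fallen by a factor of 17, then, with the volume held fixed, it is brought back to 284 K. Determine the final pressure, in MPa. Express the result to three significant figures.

For a diatomic ideal gas γ = 7/5.
Adiabatic step (PV^γ = const): P₂ = 0.379×17^(7/5) = 20.01 MPa; T₂ = 284×17^(2/5) = 882.1 K.
Isochoric: P₃ = P₂(T₃/T₂) = 20.01 × (284/882.1) = 6.443 MPa.

P₃ ≈ 6.44 MPa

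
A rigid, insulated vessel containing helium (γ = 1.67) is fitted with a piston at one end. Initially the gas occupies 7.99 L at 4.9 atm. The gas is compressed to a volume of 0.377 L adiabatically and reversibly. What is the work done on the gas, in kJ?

P₂ = P₁(V₁/V₂)^γ = 4.9×(7.99/0.377)^(1.67) = 803.5 atm.
For a reversible adiabat, W_by_gas = (P₁V₁ − P₂V₂)/(γ−1).
W_by = (496500×0.00799 − 8.141×10^7×0.000377) / (0.67) = -39890 J.
W_on_gas = −W_by = 39890 J.

W ≈ 39.9 kJ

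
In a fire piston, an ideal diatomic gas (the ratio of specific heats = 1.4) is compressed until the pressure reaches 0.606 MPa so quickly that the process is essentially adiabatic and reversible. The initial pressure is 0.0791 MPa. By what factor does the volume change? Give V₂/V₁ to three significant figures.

From PV^γ = const, V₂/V₁ = (P₁/P₂)^(1/γ).
V₂/V₁ = (0.0791/0.606)^(0.714) = 0.2335.

V₂/V₁ ≈ 0.234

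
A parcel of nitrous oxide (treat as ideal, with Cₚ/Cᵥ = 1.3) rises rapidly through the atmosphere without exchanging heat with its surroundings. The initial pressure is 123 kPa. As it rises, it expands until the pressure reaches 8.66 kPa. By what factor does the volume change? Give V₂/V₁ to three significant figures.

From PV^γ = const, V₂/V₁ = (P₁/P₂)^(1/γ).
V₂/V₁ = (123/8.66)^(0.769) = 7.699.

V₂/V₁ ≈ 7.70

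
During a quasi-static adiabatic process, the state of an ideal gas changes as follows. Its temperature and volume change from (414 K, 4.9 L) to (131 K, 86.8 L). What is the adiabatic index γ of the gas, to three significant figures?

TV^(γ−1) = const ⇒ γ − 1 = ln(T₂/T₁) / ln(V₁/V₂).
γ = 1 + ln(131/414) / ln(4.9/86.8) = 1.4.

γ ≈ 1.40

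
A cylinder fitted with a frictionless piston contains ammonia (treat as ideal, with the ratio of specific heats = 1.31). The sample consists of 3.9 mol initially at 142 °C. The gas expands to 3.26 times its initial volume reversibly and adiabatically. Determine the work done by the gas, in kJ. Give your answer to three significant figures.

For a reversible adiabat TV^(γ−1) is constant, so T₂ = T₁ (V₁/V₂)^(γ−1).
T₁ = 142 °C = 415.1 K.
T₂ = 415.1 × (1/3.26)^(0.31) = 287.8 K.
Q = 0, so ΔU = W_on_gas = nCᵥΔT with Cᵥ = R/(γ−1) = 26.82 J/(mol·K).
ΔU = 3.9 × 26.82 × (287.8 − 415.1) = -13320 J.
Work done by the gas = −ΔU = 13320 J.

W ≈ 13.3 kJ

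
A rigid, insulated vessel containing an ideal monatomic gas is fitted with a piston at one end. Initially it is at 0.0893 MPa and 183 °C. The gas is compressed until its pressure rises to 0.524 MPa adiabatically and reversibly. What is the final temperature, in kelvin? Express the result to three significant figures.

T₂ ≈ 926 K

Along an adiabat T P^((1−γ)/γ) is constant, so T₂ = T₁ (P₂/P₁)^((γ−1)/γ).
For a monatomic ideal gas γ = 5/3, so (γ−1)/γ = 2/5.
T₁ = 183 °C = 456.1 K.
T₂ = 456.1 × (0.524/0.0893)^(2/5) = 925.8 K.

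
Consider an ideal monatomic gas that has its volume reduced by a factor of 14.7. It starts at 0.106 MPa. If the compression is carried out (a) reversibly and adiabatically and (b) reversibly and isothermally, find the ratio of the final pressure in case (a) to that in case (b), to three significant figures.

P_adiabatic / P_isothermal ≈ 6.00

For a monatomic ideal gas γ = 5/3.
Isothermal: P_b = P₁(V₁/V₂) = 0.106×14.7.
Adiabatic: P_a = P₁(V₁/V₂)^γ = 0.106×14.7^(5/3).
P_a/P_b = (V₁/V₂)^(γ−1) = 14.7^(2/3) = 6.001.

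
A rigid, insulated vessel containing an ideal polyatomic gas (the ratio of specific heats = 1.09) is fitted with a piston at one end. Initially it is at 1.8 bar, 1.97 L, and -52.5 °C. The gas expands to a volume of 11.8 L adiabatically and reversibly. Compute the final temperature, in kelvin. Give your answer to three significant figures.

Adiabatic: T₁V₁^(γ−1) = T₂V₂^(γ−1) ⇒ T₂ = T₁ (V₁/V₂)^(γ−1).
T₁ = -52.5 °C = 220.6 K.
T₂ = 220.6 × (1.97/11.8)^(0.09) = 187.8 K.

T₂ ≈ 188 K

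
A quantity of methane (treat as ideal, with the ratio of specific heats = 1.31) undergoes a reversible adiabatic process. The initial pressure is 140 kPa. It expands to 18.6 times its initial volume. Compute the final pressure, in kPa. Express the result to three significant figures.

P₂ ≈ 3.04 kPa

Adiabatic: P₁V₁^γ = P₂V₂^γ ⇒ P₂ = P₁ (V₁/V₂)^γ.
P₂ = 140 × (1/18.6)^(1.31) = 3.041 kPa.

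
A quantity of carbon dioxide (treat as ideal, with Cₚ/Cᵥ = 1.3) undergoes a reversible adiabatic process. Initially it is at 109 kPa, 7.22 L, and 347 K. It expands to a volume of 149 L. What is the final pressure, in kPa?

Since PV^γ is constant along a reversible adiabat, P₂ = P₁ (V₁/V₂)^γ.
P₂ = 109 × (7.22/149)^(1.3) = 2.13 kPa.

P₂ ≈ 2.13 kPa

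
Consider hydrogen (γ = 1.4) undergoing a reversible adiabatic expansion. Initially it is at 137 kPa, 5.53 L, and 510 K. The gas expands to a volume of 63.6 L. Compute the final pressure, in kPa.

Since PV^γ is constant along a reversible adiabat, P₂ = P₁ (V₁/V₂)^γ.
P₂ = 137 × (5.53/63.6)^(1.4) = 4.484 kPa.

P₂ ≈ 4.48 kPa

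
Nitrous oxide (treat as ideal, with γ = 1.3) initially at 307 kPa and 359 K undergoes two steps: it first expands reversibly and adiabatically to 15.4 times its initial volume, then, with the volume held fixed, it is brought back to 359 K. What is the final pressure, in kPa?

Adiabatic step (PV^γ = const): P₂ = 307×(1/15.4)^(1.3) = 8.777 kPa; T₂ = 359×(1/15.4)^(0.3) = 158.1 K.
Isochoric: P₃ = P₂(T₃/T₂) = 8.777 × (359/158.1) = 19.94 kPa.

P₃ ≈ 19.9 kPa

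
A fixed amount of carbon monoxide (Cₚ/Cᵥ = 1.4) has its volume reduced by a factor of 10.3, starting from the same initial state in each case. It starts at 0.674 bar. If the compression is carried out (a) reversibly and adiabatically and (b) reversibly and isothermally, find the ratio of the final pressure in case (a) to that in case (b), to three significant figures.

P_adiabatic / P_isothermal ≈ 2.54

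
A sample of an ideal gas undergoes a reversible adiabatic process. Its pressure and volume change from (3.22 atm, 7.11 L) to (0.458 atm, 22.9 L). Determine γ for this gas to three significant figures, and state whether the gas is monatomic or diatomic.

PV^γ = const ⇒ γ = ln(P₂/P₁) / ln(V₁/V₂).
γ = ln(0.458/3.22) / ln(7.11/22.9) = 1.667.
γ ≈ 1.67 is close to 5/3, so the gas is monatomic.

γ ≈ 1.67; monatomic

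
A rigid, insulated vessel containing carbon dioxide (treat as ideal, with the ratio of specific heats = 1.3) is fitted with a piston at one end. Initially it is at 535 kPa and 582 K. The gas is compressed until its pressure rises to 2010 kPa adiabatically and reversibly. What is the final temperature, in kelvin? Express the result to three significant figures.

T₂ ≈ 790 K

Along an adiabat T P^((1−γ)/γ) is constant, so T₂ = T₁ (P₂/P₁)^((γ−1)/γ).
T₂ = 582 × (2010/535)^(0.231) = 789.9 K.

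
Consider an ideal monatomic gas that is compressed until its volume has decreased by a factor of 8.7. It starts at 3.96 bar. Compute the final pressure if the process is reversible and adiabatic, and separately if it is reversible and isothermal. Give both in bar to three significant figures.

For a monatomic ideal gas γ = 5/3.
Isothermal: P₂ = P₁(V₁/V₂) = 3.96×8.7 = 34.45 bar.
Adiabatic: P₂ = P₁(V₁/V₂)^γ = 3.96×8.7^(5/3) = 145.7 bar.

adiabatic: 146 bar; isothermal: 34.5 bar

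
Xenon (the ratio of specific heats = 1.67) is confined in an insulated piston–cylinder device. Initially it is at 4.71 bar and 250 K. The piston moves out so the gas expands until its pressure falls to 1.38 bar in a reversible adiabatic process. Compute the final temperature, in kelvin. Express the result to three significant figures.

Along an adiabat T P^((1−γ)/γ) is constant, so T₂ = T₁ (P₂/P₁)^((γ−1)/γ).
T₂ = 250 × (1.38/4.71)^(0.401) = 152.8 K.

T₂ ≈ 153 K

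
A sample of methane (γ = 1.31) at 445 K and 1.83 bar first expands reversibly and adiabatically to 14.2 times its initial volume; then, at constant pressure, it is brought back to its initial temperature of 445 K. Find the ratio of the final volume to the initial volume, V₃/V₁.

Adiabatic step: V₂/V₁ = 14.2; T₂ = T₁·(1/14.2)^(0.31) = 195.5 K.
Isobaric step: V₃/V₂ = T₃/T₂ = 445/195.5.
V₃/V₁ = (V₂/V₁)(V₃/V₂) = 14.2 × (445/195.5) = 32.32.

V₃/V₁ ≈ 32.3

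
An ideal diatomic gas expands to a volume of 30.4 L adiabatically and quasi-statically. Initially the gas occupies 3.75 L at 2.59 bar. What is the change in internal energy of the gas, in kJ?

γ = 7/5 for a diatomic ideal gas.
P₂ = P₁(V₁/V₂)^γ = 2.59×(3.75/30.4)^(7/5) = 0.1383 bar.
For a reversible adiabat, W_by_gas = (P₁V₁ − P₂V₂)/(γ−1).
W_by = (259000×0.00375 − 13830×0.0304) / (2/5) = 1377 J.
Q = 0 ⇒ ΔU = −W_by = -1377 J.

ΔU ≈ -1.38 kJ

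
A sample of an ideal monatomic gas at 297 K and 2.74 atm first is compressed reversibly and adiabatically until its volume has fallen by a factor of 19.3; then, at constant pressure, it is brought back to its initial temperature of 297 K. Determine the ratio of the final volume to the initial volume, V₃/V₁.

For a monatomic ideal gas γ = 5/3.
Adiabatic step: V₂/V₁ = 0.05181; T₂ = T₁·19.3^(2/3) = 2137 K.
Isobaric step: V₃/V₂ = T₃/T₂ = 297/2137.
V₃/V₁ = (V₂/V₁)(V₃/V₂) = 0.05181 × (297/2137) = 0.007201.

V₃/V₁ ≈ 0.00720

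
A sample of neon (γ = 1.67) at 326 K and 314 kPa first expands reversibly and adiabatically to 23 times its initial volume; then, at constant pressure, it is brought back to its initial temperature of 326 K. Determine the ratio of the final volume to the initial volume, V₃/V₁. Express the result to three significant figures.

Adiabatic step: V₂/V₁ = 23; T₂ = T₁·(1/23)^(0.67) = 39.89 K.
Isobaric step: V₃/V₂ = T₃/T₂ = 326/39.89.
V₃/V₁ = (V₂/V₁)(V₃/V₂) = 23 × (326/39.89) = 188.

V₃/V₁ ≈ 188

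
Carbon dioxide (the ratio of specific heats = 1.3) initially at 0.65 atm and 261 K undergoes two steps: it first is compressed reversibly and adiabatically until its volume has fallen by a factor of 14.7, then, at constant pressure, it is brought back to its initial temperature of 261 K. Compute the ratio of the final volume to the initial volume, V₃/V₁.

V₃/V₁ ≈ 0.0304

Adiabatic step: V₂/V₁ = 0.06803; T₂ = T₁·14.7^(0.3) = 584.6 K.
Isobaric step: V₃/V₂ = T₃/T₂ = 261/584.6.
V₃/V₁ = (V₂/V₁)(V₃/V₂) = 0.06803 × (261/584.6) = 0.03037.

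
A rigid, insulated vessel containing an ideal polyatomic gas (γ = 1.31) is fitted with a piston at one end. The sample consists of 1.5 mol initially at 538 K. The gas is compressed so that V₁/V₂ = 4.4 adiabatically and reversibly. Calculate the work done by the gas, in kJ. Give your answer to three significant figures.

For a reversible adiabat TV^(γ−1) is constant, so T₂ = T₁ (V₁/V₂)^(γ−1).
T₂ = 538 × 4.4^(0.31) = 851.6 K.
Q = 0, so ΔU = W_on_gas = nCᵥΔT with Cᵥ = R/(γ−1) = 26.82 J/(mol·K).
ΔU = 1.5 × 26.82 × (851.6 − 538) = 12620 J.
Work done by the gas = −ΔU = -12620 J.

W ≈ -12.6 kJ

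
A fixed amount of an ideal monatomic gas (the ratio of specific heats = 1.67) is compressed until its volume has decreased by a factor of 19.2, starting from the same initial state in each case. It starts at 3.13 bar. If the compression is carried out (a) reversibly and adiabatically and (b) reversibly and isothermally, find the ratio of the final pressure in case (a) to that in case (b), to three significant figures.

P_adiabatic / P_isothermal ≈ 7.24

Isothermal: P_b = P₁(V₁/V₂) = 3.13×19.2.
Adiabatic: P_a = P₁(V₁/V₂)^γ = 3.13×19.2^(1.67).
P_a/P_b = (V₁/V₂)^(γ−1) = 19.2^(0.67) = 7.241.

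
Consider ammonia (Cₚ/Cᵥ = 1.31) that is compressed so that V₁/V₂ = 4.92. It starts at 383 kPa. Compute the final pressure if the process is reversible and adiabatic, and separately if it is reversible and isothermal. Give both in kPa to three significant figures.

adiabatic: 3090 kPa; isothermal: 1880 kPa

Isothermal: P₂ = P₁(V₁/V₂) = 383×4.92 = 1884 kPa.
Adiabatic: P₂ = P₁(V₁/V₂)^γ = 383×4.92^(1.31) = 3088 kPa.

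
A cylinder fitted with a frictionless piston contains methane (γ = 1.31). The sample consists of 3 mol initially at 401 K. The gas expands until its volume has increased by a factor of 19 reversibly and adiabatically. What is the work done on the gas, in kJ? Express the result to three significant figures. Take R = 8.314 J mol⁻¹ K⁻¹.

W ≈ -19.3 kJ

For a reversible adiabat TV^(γ−1) is constant, so T₂ = T₁ (V₁/V₂)^(γ−1).
T₂ = 401 × (1/19)^(0.31) = 161 K.
Q = 0, so ΔU = W_on_gas = nCᵥΔT with Cᵥ = R/(γ−1) = 26.82 J/(mol·K).
ΔU = 3 × 26.82 × (161 − 401) = -19310 J.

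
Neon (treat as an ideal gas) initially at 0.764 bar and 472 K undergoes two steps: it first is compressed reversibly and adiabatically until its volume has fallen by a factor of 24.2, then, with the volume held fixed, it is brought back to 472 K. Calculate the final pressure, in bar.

For a monatomic ideal gas γ = 5/3.
Adiabatic step (PV^γ = const): P₂ = 0.764×24.2^(5/3) = 154.7 bar; T₂ = 472×24.2^(2/3) = 3949 K.
Isochoric: P₃ = P₂(T₃/T₂) = 154.7 × (472/3949) = 18.49 bar.

P₃ ≈ 18.5 bar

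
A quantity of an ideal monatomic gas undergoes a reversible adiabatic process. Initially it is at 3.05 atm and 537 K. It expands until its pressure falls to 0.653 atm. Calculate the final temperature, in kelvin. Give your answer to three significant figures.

Along an adiabat T P^((1−γ)/γ) is constant, so T₂ = T₁ (P₂/P₁)^((γ−1)/γ).
For a monatomic ideal gas γ = 5/3, so (γ−1)/γ = 2/5.
T₂ = 537 × (0.653/3.05)^(2/5) = 289.9 K.

T₂ ≈ 290 K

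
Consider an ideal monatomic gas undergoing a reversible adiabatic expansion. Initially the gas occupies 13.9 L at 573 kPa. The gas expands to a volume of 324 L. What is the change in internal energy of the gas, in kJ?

ΔU ≈ -10.5 kJ

γ = 5/3 for a monatomic ideal gas.
P₂ = P₁(V₁/V₂)^γ = 573×(13.9/324)^(5/3) = 3.013 kPa.
For a reversible adiabat, W_by_gas = (P₁V₁ − P₂V₂)/(γ−1).
W_by = (573000×0.0139 − 3013×0.324) / (2/3) = 10480 J.
Q = 0 ⇒ ΔU = −W_by = -10480 J.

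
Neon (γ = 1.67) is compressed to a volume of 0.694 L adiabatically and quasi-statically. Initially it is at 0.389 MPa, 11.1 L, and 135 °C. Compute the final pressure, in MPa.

P₂ ≈ 39.9 MPa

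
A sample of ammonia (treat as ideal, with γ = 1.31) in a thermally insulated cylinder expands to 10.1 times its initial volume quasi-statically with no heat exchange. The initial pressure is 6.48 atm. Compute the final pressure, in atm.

P₂ ≈ 0.313 atm

Adiabatic: P₁V₁^γ = P₂V₂^γ ⇒ P₂ = P₁ (V₁/V₂)^γ.
P₂ = 6.48 × (1/10.1)^(1.31) = 0.3133 atm.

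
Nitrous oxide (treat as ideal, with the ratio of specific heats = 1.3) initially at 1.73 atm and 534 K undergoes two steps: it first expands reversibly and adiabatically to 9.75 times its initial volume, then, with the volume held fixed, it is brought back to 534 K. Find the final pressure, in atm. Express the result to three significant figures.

Adiabatic step (PV^γ = const): P₂ = 1.73×(1/9.75)^(1.3) = 0.08961 atm; T₂ = 534×(1/9.75)^(0.3) = 269.7 K.
Isochoric: P₃ = P₂(T₃/T₂) = 0.08961 × (534/269.7) = 0.1774 atm.

P₃ ≈ 0.177 atm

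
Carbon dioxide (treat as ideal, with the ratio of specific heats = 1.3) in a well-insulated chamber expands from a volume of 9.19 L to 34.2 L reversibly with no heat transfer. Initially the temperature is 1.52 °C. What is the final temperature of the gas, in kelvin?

T₂ ≈ 185 K

Adiabatic: T₁V₁^(γ−1) = T₂V₂^(γ−1) ⇒ T₂ = T₁ (V₁/V₂)^(γ−1).
T₁ = 1.52 °C = 274.7 K.
T₂ = 274.7 × (9.19/34.2)^(0.3) = 185.2 K.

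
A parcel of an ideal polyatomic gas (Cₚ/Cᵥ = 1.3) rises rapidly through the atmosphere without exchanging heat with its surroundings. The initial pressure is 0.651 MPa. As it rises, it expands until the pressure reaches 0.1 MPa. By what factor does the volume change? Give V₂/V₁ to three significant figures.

V₂/V₁ ≈ 4.23

From PV^γ = const, V₂/V₁ = (P₁/P₂)^(1/γ).
V₂/V₁ = (0.651/0.1)^(0.769) = 4.225.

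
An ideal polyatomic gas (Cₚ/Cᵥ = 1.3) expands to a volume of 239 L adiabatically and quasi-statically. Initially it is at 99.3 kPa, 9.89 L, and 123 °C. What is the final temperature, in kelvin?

T₂ ≈ 152 K

For a reversible adiabat TV^(γ−1) is constant, so T₂ = T₁ (V₁/V₂)^(γ−1).
T₁ = 123 °C = 396.1 K.
T₂ = 396.1 × (9.89/239)^(0.3) = 152.4 K.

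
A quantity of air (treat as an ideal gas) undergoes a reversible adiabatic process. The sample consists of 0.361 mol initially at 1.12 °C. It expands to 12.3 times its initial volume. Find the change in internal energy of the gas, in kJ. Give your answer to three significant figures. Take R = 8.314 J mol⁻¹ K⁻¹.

ΔU ≈ -1.30 kJ

For a reversible adiabat TV^(γ−1) is constant, so T₂ = T₁ (V₁/V₂)^(γ−1).
γ = 7/5 for a diatomic ideal gas, so γ−1 = 2/5.
T₁ = 1.12 °C = 274.3 K.
T₂ = 274.3 × (1/12.3)^(2/5) = 100.5 K.
Q = 0, so ΔU = W_on_gas = nCᵥΔT with Cᵥ = R/(γ−1) = 20.79 J/(mol·K).
ΔU = 0.361 × 20.79 × (100.5 − 274.3) = -1304 J.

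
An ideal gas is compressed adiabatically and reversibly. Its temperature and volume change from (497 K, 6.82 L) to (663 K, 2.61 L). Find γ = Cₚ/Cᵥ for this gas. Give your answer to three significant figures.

TV^(γ−1) = const ⇒ γ − 1 = ln(T₂/T₁) / ln(V₁/V₂).
γ = 1 + ln(663/497) / ln(6.82/2.61) = 1.3.

γ ≈ 1.30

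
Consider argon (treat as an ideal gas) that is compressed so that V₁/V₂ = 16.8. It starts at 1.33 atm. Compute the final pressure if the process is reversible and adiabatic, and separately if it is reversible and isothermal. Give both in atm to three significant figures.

For a monatomic ideal gas γ = 5/3.
Isothermal: P₂ = P₁(V₁/V₂) = 1.33×16.8 = 22.34 atm.
Adiabatic: P₂ = P₁(V₁/V₂)^γ = 1.33×16.8^(5/3) = 146.6 atm.

adiabatic: 147 atm; isothermal: 22.3 atm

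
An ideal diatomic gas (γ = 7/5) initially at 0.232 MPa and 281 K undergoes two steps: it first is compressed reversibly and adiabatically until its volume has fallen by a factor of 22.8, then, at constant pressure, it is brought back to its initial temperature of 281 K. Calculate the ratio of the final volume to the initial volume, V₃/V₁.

V₃/V₁ ≈ 0.0126

Adiabatic step: V₂/V₁ = 0.04386; T₂ = T₁·22.8^(2/5) = 981.5 K.
Isobaric step: V₃/V₂ = T₃/T₂ = 281/981.5.
V₃/V₁ = (V₂/V₁)(V₃/V₂) = 0.04386 × (281/981.5) = 0.01256.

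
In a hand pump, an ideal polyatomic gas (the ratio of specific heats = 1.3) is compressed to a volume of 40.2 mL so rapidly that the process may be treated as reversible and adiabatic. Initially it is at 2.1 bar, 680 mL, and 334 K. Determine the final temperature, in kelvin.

T₂ ≈ 780 K

Adiabatic: T₁V₁^(γ−1) = T₂V₂^(γ−1) ⇒ T₂ = T₁ (V₁/V₂)^(γ−1).
T₂ = 334 × (680/40.2)^(0.3) = 780.2 K.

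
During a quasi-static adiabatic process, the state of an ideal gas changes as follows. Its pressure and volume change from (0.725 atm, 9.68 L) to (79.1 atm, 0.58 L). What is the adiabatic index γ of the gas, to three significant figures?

γ ≈ 1.67

PV^γ = const ⇒ γ = ln(P₂/P₁) / ln(V₁/V₂).
γ = ln(79.1/0.725) / ln(9.68/0.58) = 1.667.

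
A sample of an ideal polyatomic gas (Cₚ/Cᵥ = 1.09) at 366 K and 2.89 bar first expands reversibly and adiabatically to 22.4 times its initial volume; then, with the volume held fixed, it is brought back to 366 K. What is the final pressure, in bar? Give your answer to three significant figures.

P₃ ≈ 0.129 bar

Adiabatic step (PV^γ = const): P₂ = 2.89×(1/22.4)^(1.09) = 0.09753 bar; T₂ = 366×(1/22.4)^(0.09) = 276.7 K.
Isochoric: P₃ = P₂(T₃/T₂) = 0.09753 × (366/276.7) = 0.129 bar.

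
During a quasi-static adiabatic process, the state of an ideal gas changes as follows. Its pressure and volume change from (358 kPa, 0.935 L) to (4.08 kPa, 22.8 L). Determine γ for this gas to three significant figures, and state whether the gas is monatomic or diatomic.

PV^γ = const ⇒ γ = ln(P₂/P₁) / ln(V₁/V₂).
γ = ln(4.08/358) / ln(0.935/22.8) = 1.401.
γ ≈ 1.40 is close to 7/5, so the gas is diatomic.

γ ≈ 1.40; diatomic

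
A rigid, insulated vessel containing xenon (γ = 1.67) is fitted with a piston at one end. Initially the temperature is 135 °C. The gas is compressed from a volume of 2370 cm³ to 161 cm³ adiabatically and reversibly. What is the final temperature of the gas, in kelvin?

T₂ ≈ 2470 K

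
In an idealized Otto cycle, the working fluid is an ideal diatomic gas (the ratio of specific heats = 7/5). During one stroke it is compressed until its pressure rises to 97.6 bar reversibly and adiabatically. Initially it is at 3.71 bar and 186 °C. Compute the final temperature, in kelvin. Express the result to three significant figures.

Along an adiabat T P^((1−γ)/γ) is constant, so T₂ = T₁ (P₂/P₁)^((γ−1)/γ).
T₁ = 186 °C = 459.1 K.
T₂ = 459.1 × (97.6/3.71)^(2/7) = 1169 K.

T₂ ≈ 1170 K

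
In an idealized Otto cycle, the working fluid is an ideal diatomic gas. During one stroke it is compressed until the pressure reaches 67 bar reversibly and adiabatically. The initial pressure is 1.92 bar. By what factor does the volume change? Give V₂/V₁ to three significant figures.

From PV^γ = const, V₂/V₁ = (P₁/P₂)^(1/γ).
For a diatomic ideal gas γ = 7/5.
V₂/V₁ = (1.92/67)^(5/7) = 0.07907.

V₂/V₁ ≈ 0.0791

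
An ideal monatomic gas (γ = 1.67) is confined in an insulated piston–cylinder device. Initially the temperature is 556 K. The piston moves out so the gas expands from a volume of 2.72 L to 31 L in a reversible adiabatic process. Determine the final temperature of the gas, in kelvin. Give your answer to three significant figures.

T₂ ≈ 109 K

Adiabatic: T₁V₁^(γ−1) = T₂V₂^(γ−1) ⇒ T₂ = T₁ (V₁/V₂)^(γ−1).
T₂ = 556 × (2.72/31)^(0.67) = 108.9 K.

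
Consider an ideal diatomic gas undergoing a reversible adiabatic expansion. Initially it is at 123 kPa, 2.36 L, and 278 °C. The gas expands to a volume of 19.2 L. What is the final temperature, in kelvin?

Adiabatic: T₁V₁^(γ−1) = T₂V₂^(γ−1) ⇒ T₂ = T₁ (V₁/V₂)^(γ−1).
γ = 7/5 for a diatomic ideal gas.
T₁ = 278 °C = 551.1 K.
T₂ = 551.1 × (2.36/19.2)^(2/5) = 238.3 K.

T₂ ≈ 238 K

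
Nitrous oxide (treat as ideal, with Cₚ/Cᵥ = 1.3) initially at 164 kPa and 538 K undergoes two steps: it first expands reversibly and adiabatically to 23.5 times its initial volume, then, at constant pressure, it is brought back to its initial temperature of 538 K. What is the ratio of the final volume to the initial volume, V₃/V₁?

V₃/V₁ ≈ 60.6

Adiabatic step: V₂/V₁ = 23.5; T₂ = T₁·(1/23.5)^(0.3) = 208.7 K.
Isobaric step: V₃/V₂ = T₃/T₂ = 538/208.7.
V₃/V₁ = (V₂/V₁)(V₃/V₂) = 23.5 × (538/208.7) = 60.59.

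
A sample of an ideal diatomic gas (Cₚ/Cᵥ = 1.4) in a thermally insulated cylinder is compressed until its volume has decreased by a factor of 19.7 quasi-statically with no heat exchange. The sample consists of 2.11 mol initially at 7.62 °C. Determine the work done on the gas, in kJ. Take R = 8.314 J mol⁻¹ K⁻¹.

For a reversible adiabat TV^(γ−1) is constant, so T₂ = T₁ (V₁/V₂)^(γ−1).
T₁ = 7.62 °C = 280.8 K.
T₂ = 280.8 × 19.7^(0.4) = 925 K.
Q = 0, so ΔU = W_on_gas = nCᵥΔT with Cᵥ = R/(γ−1) = 20.79 J/(mol·K).
ΔU = 2.11 × 20.79 × (925 − 280.8) = 28250 J.

W ≈ 28.3 kJ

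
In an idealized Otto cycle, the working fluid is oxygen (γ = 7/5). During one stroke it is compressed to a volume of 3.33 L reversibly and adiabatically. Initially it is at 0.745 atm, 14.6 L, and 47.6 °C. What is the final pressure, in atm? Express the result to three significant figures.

P₂ ≈ 5.90 atm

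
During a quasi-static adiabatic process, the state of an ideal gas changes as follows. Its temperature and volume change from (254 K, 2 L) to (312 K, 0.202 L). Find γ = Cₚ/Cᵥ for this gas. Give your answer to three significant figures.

TV^(γ−1) = const ⇒ γ − 1 = ln(T₂/T₁) / ln(V₁/V₂).
γ = 1 + ln(312/254) / ln(2/0.202) = 1.09.

γ ≈ 1.09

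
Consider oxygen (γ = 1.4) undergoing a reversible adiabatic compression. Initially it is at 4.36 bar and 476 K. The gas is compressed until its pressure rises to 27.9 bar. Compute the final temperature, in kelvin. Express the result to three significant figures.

Along an adiabat T P^((1−γ)/γ) is constant, so T₂ = T₁ (P₂/P₁)^((γ−1)/γ).
T₂ = 476 × (27.9/4.36)^(0.286) = 809 K.

T₂ ≈ 809 K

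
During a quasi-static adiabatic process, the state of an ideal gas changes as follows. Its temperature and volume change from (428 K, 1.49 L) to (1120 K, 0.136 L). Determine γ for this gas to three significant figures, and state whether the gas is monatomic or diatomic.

γ ≈ 1.40; diatomic

TV^(γ−1) = const ⇒ γ − 1 = ln(T₂/T₁) / ln(V₁/V₂).
γ = 1 + ln(1120/428) / ln(1.49/0.136) = 1.402.
γ ≈ 1.40 is close to 7/5, so the gas is diatomic.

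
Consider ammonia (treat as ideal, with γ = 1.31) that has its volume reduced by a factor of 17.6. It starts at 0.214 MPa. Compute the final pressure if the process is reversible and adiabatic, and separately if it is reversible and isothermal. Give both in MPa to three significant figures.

adiabatic: 9.16 MPa; isothermal: 3.77 MPa

Isothermal: P₂ = P₁(V₁/V₂) = 0.214×17.6 = 3.766 MPa.
Adiabatic: P₂ = P₁(V₁/V₂)^γ = 0.214×17.6^(1.31) = 9.163 MPa.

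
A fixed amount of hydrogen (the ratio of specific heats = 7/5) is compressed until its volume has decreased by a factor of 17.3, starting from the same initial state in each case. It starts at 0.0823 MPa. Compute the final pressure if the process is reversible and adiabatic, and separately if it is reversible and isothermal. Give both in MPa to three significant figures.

adiabatic: 4.45 MPa; isothermal: 1.42 MPa

Isothermal: P₂ = P₁(V₁/V₂) = 0.0823×17.3 = 1.424 MPa.
Adiabatic: P₂ = P₁(V₁/V₂)^γ = 0.0823×17.3^(7/5) = 4.453 MPa.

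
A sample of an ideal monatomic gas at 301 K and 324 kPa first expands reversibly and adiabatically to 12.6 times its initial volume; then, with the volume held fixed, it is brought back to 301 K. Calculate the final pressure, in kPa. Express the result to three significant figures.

P₃ ≈ 25.7 kPa

For a monatomic ideal gas γ = 5/3.
Adiabatic step (PV^γ = const): P₂ = 324×(1/12.6)^(5/3) = 4.749 kPa; T₂ = 301×(1/12.6)^(2/3) = 55.59 K.
Isochoric: P₃ = P₂(T₃/T₂) = 4.749 × (301/55.59) = 25.71 kPa.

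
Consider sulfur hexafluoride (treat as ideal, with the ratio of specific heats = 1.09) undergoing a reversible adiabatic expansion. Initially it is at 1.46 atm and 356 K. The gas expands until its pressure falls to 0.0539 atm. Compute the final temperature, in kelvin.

T₂ ≈ 271 K

Along an adiabat T P^((1−γ)/γ) is constant, so T₂ = T₁ (P₂/P₁)^((γ−1)/γ).
T₂ = 356 × (0.0539/1.46)^(0.0826) = 271.1 K.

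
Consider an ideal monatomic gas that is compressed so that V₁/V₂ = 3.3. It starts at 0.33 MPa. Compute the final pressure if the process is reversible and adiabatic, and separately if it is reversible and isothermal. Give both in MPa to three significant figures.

adiabatic: 2.41 MPa; isothermal: 1.09 MPa

For a monatomic ideal gas γ = 5/3.
Isothermal: P₂ = P₁(V₁/V₂) = 0.33×3.3 = 1.089 MPa.
Adiabatic: P₂ = P₁(V₁/V₂)^γ = 0.33×3.3^(5/3) = 2.414 MPa.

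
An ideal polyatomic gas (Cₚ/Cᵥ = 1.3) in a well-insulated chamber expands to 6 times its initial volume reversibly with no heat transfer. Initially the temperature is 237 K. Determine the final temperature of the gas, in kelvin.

Adiabatic: T₁V₁^(γ−1) = T₂V₂^(γ−1) ⇒ T₂ = T₁ (V₁/V₂)^(γ−1).
T₂ = 237 × (1/6)^(0.3) = 138.5 K.

T₂ ≈ 138 K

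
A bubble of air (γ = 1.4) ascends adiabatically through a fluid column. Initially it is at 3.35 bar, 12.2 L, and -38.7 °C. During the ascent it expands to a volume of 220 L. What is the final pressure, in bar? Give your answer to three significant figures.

P₂ ≈ 0.0584 bar

Adiabatic: P₁V₁^γ = P₂V₂^γ ⇒ P₂ = P₁ (V₁/V₂)^γ.
P₂ = 3.35 × (12.2/220)^(1.4) = 0.05842 bar.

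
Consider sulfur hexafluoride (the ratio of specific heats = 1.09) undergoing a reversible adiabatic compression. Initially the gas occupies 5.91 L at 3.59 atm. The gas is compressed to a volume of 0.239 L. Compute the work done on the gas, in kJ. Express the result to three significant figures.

W ≈ 8.00 kJ

P₂ = P₁(V₁/V₂)^γ = 3.59×(5.91/0.239)^(1.09) = 118.5 atm.
For a reversible adiabat, W_by_gas = (P₁V₁ − P₂V₂)/(γ−1).
W_by = (363800×0.00591 − 1.201×10^7×0.000239) / (0.09) = -7995 J.
W_on_gas = −W_by = 7995 J.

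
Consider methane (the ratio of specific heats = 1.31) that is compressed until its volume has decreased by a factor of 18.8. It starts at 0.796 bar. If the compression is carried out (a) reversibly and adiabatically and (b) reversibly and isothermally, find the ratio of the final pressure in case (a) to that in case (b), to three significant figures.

P_adiabatic / P_isothermal ≈ 2.48

Isothermal: P_b = P₁(V₁/V₂) = 0.796×18.8.
Adiabatic: P_a = P₁(V₁/V₂)^γ = 0.796×18.8^(1.31).
P_a/P_b = (V₁/V₂)^(γ−1) = 18.8^(0.31) = 2.483.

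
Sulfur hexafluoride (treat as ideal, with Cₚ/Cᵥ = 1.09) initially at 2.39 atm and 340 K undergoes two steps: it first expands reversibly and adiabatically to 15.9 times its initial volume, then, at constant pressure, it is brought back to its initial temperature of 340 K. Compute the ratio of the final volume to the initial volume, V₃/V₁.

V₃/V₁ ≈ 20.4

Adiabatic step: V₂/V₁ = 15.9; T₂ = T₁·(1/15.9)^(0.09) = 265.1 K.
Isobaric step: V₃/V₂ = T₃/T₂ = 340/265.1.
V₃/V₁ = (V₂/V₁)(V₃/V₂) = 15.9 × (340/265.1) = 20.39.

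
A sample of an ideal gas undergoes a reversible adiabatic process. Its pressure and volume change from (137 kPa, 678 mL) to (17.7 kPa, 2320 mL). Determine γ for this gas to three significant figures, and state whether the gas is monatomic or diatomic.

PV^γ = const ⇒ γ = ln(P₂/P₁) / ln(V₁/V₂).
γ = ln(17.7/137) / ln(678/2320) = 1.664.
γ ≈ 1.66 is close to 5/3, so the gas is monatomic.

γ ≈ 1.66; monatomic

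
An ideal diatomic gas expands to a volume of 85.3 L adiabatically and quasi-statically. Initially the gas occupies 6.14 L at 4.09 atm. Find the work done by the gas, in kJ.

γ = 7/5 for a diatomic ideal gas.
P₂ = P₁(V₁/V₂)^γ = 4.09×(6.14/85.3)^(7/5) = 0.1028 atm.
For a reversible adiabat, W_by_gas = (P₁V₁ − P₂V₂)/(γ−1).
W_by = (414400×0.00614 − 10410×0.0853) / (2/5) = 4141 J.

W ≈ 4.14 kJ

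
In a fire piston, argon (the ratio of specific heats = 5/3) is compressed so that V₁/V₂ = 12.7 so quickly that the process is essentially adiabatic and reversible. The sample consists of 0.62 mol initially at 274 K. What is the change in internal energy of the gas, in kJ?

Adiabatic: T₁V₁^(γ−1) = T₂V₂^(γ−1) ⇒ T₂ = T₁ (V₁/V₂)^(γ−1).
T₂ = 274 × 12.7^(2/3) = 1491 K.
Q = 0, so ΔU = W_on_gas = nCᵥΔT with Cᵥ = R/(γ−1) = 12.47 J/(mol·K).
ΔU = 0.62 × 12.47 × (1491 − 274) = 9414 J.

ΔU ≈ 9.41 kJ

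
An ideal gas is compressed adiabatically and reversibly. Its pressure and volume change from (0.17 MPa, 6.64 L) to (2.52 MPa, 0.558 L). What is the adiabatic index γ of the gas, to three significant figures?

PV^γ = const ⇒ γ = ln(P₂/P₁) / ln(V₁/V₂).
γ = ln(2.52/0.17) / ln(6.64/0.558) = 1.089.

γ ≈ 1.09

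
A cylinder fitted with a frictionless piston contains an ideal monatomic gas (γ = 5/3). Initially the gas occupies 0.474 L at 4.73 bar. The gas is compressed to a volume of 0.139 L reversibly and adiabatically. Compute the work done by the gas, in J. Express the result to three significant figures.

P₂ = P₁(V₁/V₂)^γ = 4.73×(0.474/0.139)^(5/3) = 36.54 bar.
For a reversible adiabat, W_by_gas = (P₁V₁ − P₂V₂)/(γ−1).
W_by = (473000×0.000474 − 3.654×10^6×0.000139) / (2/3) = -425.6 J.

W ≈ -426 J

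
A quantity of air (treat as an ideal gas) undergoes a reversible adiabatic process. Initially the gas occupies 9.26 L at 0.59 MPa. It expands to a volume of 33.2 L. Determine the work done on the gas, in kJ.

γ = 7/5 for a diatomic ideal gas.
P₂ = P₁(V₁/V₂)^γ = 0.59×(9.26/33.2)^(7/5) = 0.09874 MPa.
For a reversible adiabat, W_by_gas = (P₁V₁ − P₂V₂)/(γ−1).
W_by = (590000×0.00926 − 98740×0.0332) / (2/5) = 5463 J.
W_on_gas = −W_by = -5463 J.

W ≈ -5.46 kJ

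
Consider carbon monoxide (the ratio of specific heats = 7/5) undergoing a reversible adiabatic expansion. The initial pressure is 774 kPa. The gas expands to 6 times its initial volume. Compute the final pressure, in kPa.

Since PV^γ is constant along a reversible adiabat, P₂ = P₁ (V₁/V₂)^γ.
P₂ = 774 × (1/6)^(7/5) = 63 kPa.

P₂ ≈ 63.0 kPa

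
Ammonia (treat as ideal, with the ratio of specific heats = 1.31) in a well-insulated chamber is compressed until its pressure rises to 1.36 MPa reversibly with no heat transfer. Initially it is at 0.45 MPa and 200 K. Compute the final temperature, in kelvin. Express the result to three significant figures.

T₂ ≈ 260 K

Adiabatic: T₂/T₁ = (P₂/P₁)^((γ−1)/γ).
T₂ = 200 × (1.36/0.45)^(0.237) = 259.8 K.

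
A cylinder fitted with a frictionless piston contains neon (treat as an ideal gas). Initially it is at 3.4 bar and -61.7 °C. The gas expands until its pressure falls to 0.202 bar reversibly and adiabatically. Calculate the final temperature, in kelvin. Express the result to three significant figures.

T₂ ≈ 68.4 K

Adiabatic: T₂/T₁ = (P₂/P₁)^((γ−1)/γ).
For a monatomic ideal gas γ = 5/3, so (γ−1)/γ = 2/5.
T₁ = -61.7 °C = 211.4 K.
T₂ = 211.4 × (0.202/3.4)^(2/5) = 68.35 K.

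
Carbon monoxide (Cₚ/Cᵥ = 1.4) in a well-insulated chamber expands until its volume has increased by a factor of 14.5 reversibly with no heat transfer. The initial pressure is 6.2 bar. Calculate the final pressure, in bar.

P₂ ≈ 0.147 bar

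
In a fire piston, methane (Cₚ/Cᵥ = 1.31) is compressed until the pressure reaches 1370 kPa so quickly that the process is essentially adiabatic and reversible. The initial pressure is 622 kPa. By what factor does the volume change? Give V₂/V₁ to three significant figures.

From PV^γ = const, V₂/V₁ = (P₁/P₂)^(1/γ).
V₂/V₁ = (622/1370)^(0.763) = 0.5473.

V₂/V₁ ≈ 0.547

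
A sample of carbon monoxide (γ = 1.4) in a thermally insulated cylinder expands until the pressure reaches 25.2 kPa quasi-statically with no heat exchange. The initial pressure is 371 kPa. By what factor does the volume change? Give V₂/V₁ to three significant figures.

V₂/V₁ ≈ 6.83

From PV^γ = const, V₂/V₁ = (P₁/P₂)^(1/γ).
V₂/V₁ = (371/25.2)^(0.714) = 6.828.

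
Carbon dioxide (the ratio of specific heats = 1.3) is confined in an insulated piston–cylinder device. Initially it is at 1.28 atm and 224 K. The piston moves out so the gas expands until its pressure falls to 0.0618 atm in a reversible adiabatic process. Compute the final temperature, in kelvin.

Along an adiabat T P^((1−γ)/γ) is constant, so T₂ = T₁ (P₂/P₁)^((γ−1)/γ).
T₂ = 224 × (0.0618/1.28)^(0.231) = 111.3 K.

T₂ ≈ 111 K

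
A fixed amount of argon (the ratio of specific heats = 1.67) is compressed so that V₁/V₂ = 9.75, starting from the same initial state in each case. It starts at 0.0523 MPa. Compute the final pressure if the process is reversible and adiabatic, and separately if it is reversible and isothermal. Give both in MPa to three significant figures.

Isothermal: P₂ = P₁(V₁/V₂) = 0.0523×9.75 = 0.5099 MPa.
Adiabatic: P₂ = P₁(V₁/V₂)^γ = 0.0523×9.75^(1.67) = 2.345 MPa.

adiabatic: 2.34 MPa; isothermal: 0.510 MPa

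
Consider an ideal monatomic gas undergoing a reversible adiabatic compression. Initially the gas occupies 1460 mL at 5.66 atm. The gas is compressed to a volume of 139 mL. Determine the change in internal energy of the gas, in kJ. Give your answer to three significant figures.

ΔU ≈ 4.77 kJ

γ = 5/3 for a monatomic ideal gas.
P₂ = P₁(V₁/V₂)^γ = 5.66×(1460/139)^(5/3) = 285.1 atm.
For a reversible adiabat, W_by_gas = (P₁V₁ − P₂V₂)/(γ−1).
W_by = (573500×0.00146 − 2.889×10^7×0.000139) / (2/3) = -4768 J.
Q = 0 ⇒ ΔU = −W_by = 4768 J.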